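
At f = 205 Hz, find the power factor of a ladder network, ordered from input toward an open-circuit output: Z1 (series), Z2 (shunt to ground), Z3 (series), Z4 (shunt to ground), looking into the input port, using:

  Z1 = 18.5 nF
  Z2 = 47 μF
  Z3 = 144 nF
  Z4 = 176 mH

Step 1 — Angular frequency: ω = 2π·f = 2π·205 = 1288 rad/s.
Step 2 — Component impedances:
  Z1: Z = 1/(jωC) = -j/(ω·C) = 0 - j4.197e+04 Ω
  Z2: Z = 1/(jωC) = -j/(ω·C) = 0 - j16.52 Ω
  Z3: Z = 1/(jωC) = -j/(ω·C) = 0 - j5391 Ω
  Z4: Z = jωL = j·1288·0.176 = 0 + j226.7 Ω
Step 3 — Ladder network (open output): work backward from the far end, alternating series and parallel combinations. Z_in = 0 - j4.198e+04 Ω = 4.198e+04∠-90.0° Ω.
Step 4 — Power factor: PF = cos(φ) = Re(Z)/|Z| = 0/4.198e+04 = 0.
Step 5 — Type: Im(Z) = -4.198e+04 ⇒ leading (phase φ = -90.0°).

PF = 0 (leading, φ = -90.0°)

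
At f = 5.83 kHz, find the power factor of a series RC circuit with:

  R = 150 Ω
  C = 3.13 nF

Step 1 — Angular frequency: ω = 2π·f = 2π·5830 = 3.663e+04 rad/s.
Step 2 — Component impedances:
  R: Z = R = 150 Ω
  C: Z = 1/(jωC) = -j/(ω·C) = 0 - j8722 Ω
Step 3 — Series combination: Z_total = R + C = 150 - j8722 Ω = 8723∠-89.0° Ω.
Step 4 — Power factor: PF = cos(φ) = Re(Z)/|Z| = 150/8723 = 0.0172.
Step 5 — Type: Im(Z) = -8722 ⇒ leading (phase φ = -89.0°).

PF = 0.0172 (leading, φ = -89.0°)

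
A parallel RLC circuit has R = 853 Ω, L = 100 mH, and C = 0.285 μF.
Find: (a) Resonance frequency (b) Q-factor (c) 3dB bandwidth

Step 1 — Resonance: ω₀ = 1/√(LC) = 1/√(0.1·2.85e-07) = 5923 rad/s.
Step 2 — f₀ = ω₀/(2π) = 942.8 Hz.
Step 3 — Parallel Q: Q = R/(ω₀L) = 853/(5923·0.1) = 1.44.
Step 4 — Bandwidth: Δω = ω₀/Q = 4113 rad/s; BW = Δω/(2π) = 654.7 Hz.

(a) f₀ = 942.8 Hz  (b) Q = 1.44  (c) BW = 654.7 Hz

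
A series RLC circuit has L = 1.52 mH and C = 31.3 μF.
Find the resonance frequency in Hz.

Step 1 — Resonance condition Im(Z)=0 gives ω₀ = 1/√(LC).
Step 2 — ω₀ = 1/√(0.00152·3.13e-05) = 4585 rad/s.
Step 3 — f₀ = ω₀/(2π) = 729.7 Hz.

f₀ = 729.7 Hz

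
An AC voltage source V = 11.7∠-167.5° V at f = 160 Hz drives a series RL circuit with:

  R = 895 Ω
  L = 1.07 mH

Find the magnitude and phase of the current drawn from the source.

Step 1 — Angular frequency: ω = 2π·f = 2π·160 = 1005 rad/s.
Step 2 — Component impedances:
  R: Z = R = 895 Ω
  L: Z = jωL = j·1005·0.00107 = 0 + j1.076 Ω
Step 3 — Series combination: Z_total = R + L = 895 + j1.076 Ω = 895∠0.1° Ω.
Step 4 — Source phasor: V = 11.7∠-167.5° V = -11.42 - j2.532 V.
Step 5 — Ohm's law: I = V / Z_total = (-11.42 - j2.532) / (895 + j1.076) = -0.01277 - j0.002814 A.
Step 6 — Convert to polar: |I| = 0.01307 A, ∠I = -167.6°.

I = 0.01307∠-167.6° A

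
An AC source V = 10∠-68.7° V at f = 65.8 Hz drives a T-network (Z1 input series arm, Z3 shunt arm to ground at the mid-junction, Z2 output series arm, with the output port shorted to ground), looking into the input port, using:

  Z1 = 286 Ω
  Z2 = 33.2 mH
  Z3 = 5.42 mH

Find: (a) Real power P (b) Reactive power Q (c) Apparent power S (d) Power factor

Step 1 — Angular frequency: ω = 2π·f = 2π·65.8 = 413.4 rad/s.
Step 2 — Component impedances:
  Z1: Z = R = 286 Ω
  Z2: Z = jωL = j·413.4·0.0332 = 0 + j13.73 Ω
  Z3: Z = jωL = j·413.4·0.00542 = 0 + j2.241 Ω
Step 3 — With the output port shorted to ground, the output series arm Z2 runs from the junction to ground; the shunt arm Z3 also runs from the junction to ground. They appear in parallel: Z3 || Z2 = 0 + j1.926 Ω.
Step 4 — Series with input arm Z1: Z_in = Z1 + (Z3 || Z2) = 286 + j1.926 Ω = 286∠0.4° Ω.
Step 5 — Source phasor: V = 10∠-68.7° V = 3.633 - j9.317 V.
Step 6 — Current: I = V / Z = 0.01248 - j0.03266 A = 0.03496∠-69.1° A.
Step 7 — Complex power: S = V·I* = 0.3496 + j0.002355 VA.
Step 8 — Real power: P = Re(S) = 0.3496 W.
Step 9 — Reactive power: Q = Im(S) = 0.002355 VAR.
Step 10 — Apparent power: |S| = 0.3496 VA.
Step 11 — Power factor: PF = P/|S| = 1 (lagging).

(a) P = 0.3496 W  (b) Q = 0.002355 VAR  (c) S = 0.3496 VA  (d) PF = 1 (lagging)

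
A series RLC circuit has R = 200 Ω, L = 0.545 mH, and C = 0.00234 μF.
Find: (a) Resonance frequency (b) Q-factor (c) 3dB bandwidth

Step 1 — Resonance: ω₀ = 1/√(LC) = 1/√(0.000545·2.34e-09) = 8.855e+05 rad/s.
Step 2 — f₀ = ω₀/(2π) = 1.409e+05 Hz.
Step 3 — Series Q: Q = ω₀L/R = 8.855e+05·0.000545/200 = 2.413.
Step 4 — Bandwidth: Δω = ω₀/Q = 3.67e+05 rad/s; BW = Δω/(2π) = 5.841e+04 Hz.

(a) f₀ = 1.409e+05 Hz  (b) Q = 2.413  (c) BW = 5.841e+04 Hz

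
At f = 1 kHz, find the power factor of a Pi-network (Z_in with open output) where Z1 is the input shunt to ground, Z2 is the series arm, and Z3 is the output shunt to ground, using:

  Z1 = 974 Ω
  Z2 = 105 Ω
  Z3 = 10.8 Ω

Step 1 — Angular frequency: ω = 2π·f = 2π·1000 = 6283 rad/s.
Step 2 — Component impedances:
  Z1: Z = R = 974 Ω
  Z2: Z = R = 105 Ω
  Z3: Z = R = 10.8 Ω
Step 3 — With open output, the series arm Z2 and the output shunt Z3 appear in series to ground: Z2 + Z3 = 115.8 Ω.
Step 4 — Parallel with input shunt Z1: Z_in = Z1 || (Z2 + Z3) = 103.5 Ω = 103.5∠0.0° Ω.
Step 5 — Power factor: PF = cos(φ) = Re(Z)/|Z| = 103.5/103.5 = 1.
Step 6 — Type: Im(Z) = 0 ⇒ unity (phase φ = 0.0°).

PF = 1 (unity, φ = 0.0°)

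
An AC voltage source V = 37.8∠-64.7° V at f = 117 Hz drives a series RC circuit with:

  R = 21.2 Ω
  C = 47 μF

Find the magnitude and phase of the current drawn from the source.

Step 1 — Angular frequency: ω = 2π·f = 2π·117 = 735.1 rad/s.
Step 2 — Component impedances:
  R: Z = R = 21.2 Ω
  C: Z = 1/(jωC) = -j/(ω·C) = 0 - j28.94 Ω
Step 3 — Series combination: Z_total = R + C = 21.2 - j28.94 Ω = 35.88∠-53.8° Ω.
Step 4 — Source phasor: V = 37.8∠-64.7° V = 16.15 - j34.17 V.
Step 5 — Ohm's law: I = V / Z_total = (16.15 - j34.17) / (21.2 - j28.94) = 1.035 - j0.1996 A.
Step 6 — Convert to polar: |I| = 1.054 A, ∠I = -10.9°.

I = 1.054∠-10.9° A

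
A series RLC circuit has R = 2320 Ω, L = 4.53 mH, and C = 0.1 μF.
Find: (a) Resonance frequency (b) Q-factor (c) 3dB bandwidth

Step 1 — Resonance condition Im(Z)=0 gives ω₀ = 1/√(LC).
Step 2 — ω₀ = 1/√(0.00453·1e-07) = 4.698e+04 rad/s.
Step 3 — f₀ = ω₀/(2π) = 7478 Hz.
Step 4 — Series Q: Q = ω₀L/R = 4.698e+04·0.00453/2320 = 0.09174.
Step 5 — 3dB bandwidth: Δω = ω₀/Q = 5.121e+05 rad/s; BW = Δω/(2π) = 8.151e+04 Hz.

(a) f₀ = 7478 Hz  (b) Q = 0.09174  (c) BW = 8.151e+04 Hz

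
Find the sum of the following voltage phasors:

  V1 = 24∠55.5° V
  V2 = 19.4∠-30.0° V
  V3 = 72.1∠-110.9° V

Step 1 — Convert each phasor to rectangular form:
  V1 = 24·(cos(55.5°) + j·sin(55.5°)) = 13.59 + j19.78 V
  V2 = 19.4·(cos(-30.0°) + j·sin(-30.0°)) = 16.8 - j9.7 V
  V3 = 72.1·(cos(-110.9°) + j·sin(-110.9°)) = -25.72 - j67.36 V
Step 2 — Sum components: V_total = 4.674 - j57.28 V.
Step 3 — Convert to polar: |V_total| = 57.47 V, ∠V_total = -85.3°.

V_total = 57.47∠-85.3° V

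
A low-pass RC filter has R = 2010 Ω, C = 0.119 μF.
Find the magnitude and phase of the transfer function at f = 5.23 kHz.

Step 1 — Angular frequency: ω = 2π·5230 = 3.286e+04 rad/s.
Step 2 — Transfer function: H(jω) = 1/(1 + jωRC).
Step 3 — Denominator: 1 + jωRC = 1 + j·3.286e+04·2010·1.19e-07 = 1 + j7.86.
Step 4 — H = 0.01593 - j0.1252.
Step 5 — Magnitude: |H| = 0.1262 (-18.0 dB); phase: φ = -82.7°.

|H| = 0.1262 (-18.0 dB), φ = -82.7°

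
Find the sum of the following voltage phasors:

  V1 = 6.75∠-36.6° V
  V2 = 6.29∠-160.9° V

Step 1 — Convert each phasor to rectangular form:
  V1 = 6.75·(cos(-36.6°) + j·sin(-36.6°)) = 5.419 - j4.025 V
  V2 = 6.29·(cos(-160.9°) + j·sin(-160.9°)) = -5.944 - j2.058 V
Step 2 — Sum components: V_total = -0.5247 - j6.083 V.
Step 3 — Convert to polar: |V_total| = 6.105 V, ∠V_total = -94.9°.

V_total = 6.105∠-94.9° V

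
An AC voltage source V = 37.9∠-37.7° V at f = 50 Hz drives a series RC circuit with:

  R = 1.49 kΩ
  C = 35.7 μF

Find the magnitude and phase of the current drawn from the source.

Step 1 — Angular frequency: ω = 2π·f = 2π·50 = 314.2 rad/s.
Step 2 — Component impedances:
  R: Z = R = 1490 Ω
  C: Z = 1/(jωC) = -j/(ω·C) = 0 - j89.16 Ω
Step 3 — Series combination: Z_total = R + C = 1490 - j89.16 Ω = 1493∠-3.4° Ω.
Step 4 — Source phasor: V = 37.9∠-37.7° V = 29.99 - j23.18 V.
Step 5 — Ohm's law: I = V / Z_total = (29.99 - j23.18) / (1490 - j89.16) = 0.02098 - j0.0143 A.
Step 6 — Convert to polar: |I| = 0.02539 A, ∠I = -34.3°.

I = 0.02539∠-34.3° A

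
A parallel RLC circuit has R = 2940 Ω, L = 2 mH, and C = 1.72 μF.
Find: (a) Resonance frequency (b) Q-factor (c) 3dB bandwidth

Step 1 — Resonance: ω₀ = 1/√(LC) = 1/√(0.002·1.72e-06) = 1.705e+04 rad/s.
Step 2 — f₀ = ω₀/(2π) = 2714 Hz.
Step 3 — Parallel Q: Q = R/(ω₀L) = 2940/(1.705e+04·0.002) = 86.22.
Step 4 — Bandwidth: Δω = ω₀/Q = 197.8 rad/s; BW = Δω/(2π) = 31.47 Hz.

(a) f₀ = 2714 Hz  (b) Q = 86.22  (c) BW = 31.47 Hz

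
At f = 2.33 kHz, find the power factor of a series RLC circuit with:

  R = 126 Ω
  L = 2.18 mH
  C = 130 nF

Step 1 — Angular frequency: ω = 2π·f = 2π·2330 = 1.464e+04 rad/s.
Step 2 — Component impedances:
  R: Z = R = 126 Ω
  L: Z = jωL = j·1.464e+04·0.00218 = 0 + j31.91 Ω
  C: Z = 1/(jωC) = -j/(ω·C) = 0 - j525.4 Ω
Step 3 — Series combination: Z_total = R + L + C = 126 - j493.5 Ω = 509.4∠-75.7° Ω.
Step 4 — Power factor: PF = cos(φ) = Re(Z)/|Z| = 126/509.35 = 0.2474.
Step 5 — Type: Im(Z) = -493.5 ⇒ leading (phase φ = -75.7°).

PF = 0.2474 (leading, φ = -75.7°)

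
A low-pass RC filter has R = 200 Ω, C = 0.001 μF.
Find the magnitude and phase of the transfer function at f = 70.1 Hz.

Step 1 — Angular frequency: ω = 2π·70.1 = 440.5 rad/s.
Step 2 — Transfer function: H(jω) = 1/(1 + jωRC).
Step 3 — Denominator: 1 + jωRC = 1 + j·440.5·200·1e-09 = 1 + j8.809e-05.
Step 4 — H = 1 - j8.809e-05.
Step 5 — Magnitude: |H| = 1 (-0.0 dB); phase: φ = -0.0°.

|H| = 1 (-0.0 dB), φ = -0.0°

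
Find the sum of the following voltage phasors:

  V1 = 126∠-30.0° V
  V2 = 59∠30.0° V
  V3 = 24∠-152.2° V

Step 1 — Convert each phasor to rectangular form:
  V1 = 126·(cos(-30.0°) + j·sin(-30.0°)) = 109.1 - j63 V
  V2 = 59·(cos(30.0°) + j·sin(30.0°)) = 51.1 + j29.5 V
  V3 = 24·(cos(-152.2°) + j·sin(-152.2°)) = -21.23 - j11.19 V
Step 2 — Sum components: V_total = 139 - j44.69 V.
Step 3 — Convert to polar: |V_total| = 146 V, ∠V_total = -17.8°.

V_total = 146∠-17.8° V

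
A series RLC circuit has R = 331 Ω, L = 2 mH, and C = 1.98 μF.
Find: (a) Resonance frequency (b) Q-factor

Step 1 — Resonance condition Im(Z)=0 gives ω₀ = 1/√(LC).
Step 2 — ω₀ = 1/√(0.002·1.98e-06) = 1.589e+04 rad/s.
Step 3 — f₀ = ω₀/(2π) = 2529 Hz.
Step 4 — Series Q: Q = ω₀L/R = 1.589e+04·0.002/331 = 0.09602.

(a) f₀ = 2529 Hz  (b) Q = 0.09602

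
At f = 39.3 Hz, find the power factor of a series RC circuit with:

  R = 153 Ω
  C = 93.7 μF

Step 1 — Angular frequency: ω = 2π·f = 2π·39.3 = 246.9 rad/s.
Step 2 — Component impedances:
  R: Z = R = 153 Ω
  C: Z = 1/(jωC) = -j/(ω·C) = 0 - j43.22 Ω
Step 3 — Series combination: Z_total = R + C = 153 - j43.22 Ω = 159∠-15.8° Ω.
Step 4 — Power factor: PF = cos(φ) = Re(Z)/|Z| = 153/159 = 0.9623.
Step 5 — Type: Im(Z) = -43.22 ⇒ leading (phase φ = -15.8°).

PF = 0.9623 (leading, φ = -15.8°)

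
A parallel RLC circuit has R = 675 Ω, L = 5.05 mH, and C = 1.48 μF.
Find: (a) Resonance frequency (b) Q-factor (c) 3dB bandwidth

Step 1 — Resonance: ω₀ = 1/√(LC) = 1/√(0.00505·1.48e-06) = 1.157e+04 rad/s.
Step 2 — f₀ = ω₀/(2π) = 1841 Hz.
Step 3 — Parallel Q: Q = R/(ω₀L) = 675/(1.157e+04·0.00505) = 11.56.
Step 4 — Bandwidth: Δω = ω₀/Q = 1001 rad/s; BW = Δω/(2π) = 159.3 Hz.

(a) f₀ = 1841 Hz  (b) Q = 11.56  (c) BW = 159.3 Hz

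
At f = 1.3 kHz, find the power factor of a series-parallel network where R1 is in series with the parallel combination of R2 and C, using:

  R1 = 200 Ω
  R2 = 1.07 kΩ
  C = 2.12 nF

Step 1 — Angular frequency: ω = 2π·f = 2π·1300 = 8168 rad/s.
Step 2 — Component impedances:
  R1: Z = R = 200 Ω
  R2: Z = R = 1070 Ω
  C: Z = 1/(jωC) = -j/(ω·C) = 0 - j5.775e+04 Ω
Step 3 — Parallel branch: R2 || C = 1/(1/R2 + 1/C) = 1070 - j19.82 Ω.
Step 4 — Series with R1: Z_total = R1 + (R2 || C) = 1270 - j19.82 Ω = 1270∠-0.9° Ω.
Step 5 — Power factor: PF = cos(φ) = Re(Z)/|Z| = 1269.63/1269.79 = 0.9999.
Step 6 — Type: Im(Z) = -19.82 ⇒ leading (phase φ = -0.9°).

PF = 0.9999 (leading, φ = -0.9°)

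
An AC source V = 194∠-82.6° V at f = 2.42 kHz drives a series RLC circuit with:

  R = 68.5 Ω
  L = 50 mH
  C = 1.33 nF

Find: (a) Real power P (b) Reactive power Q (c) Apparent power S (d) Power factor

Step 1 — Angular frequency: ω = 2π·f = 2π·2420 = 1.521e+04 rad/s.
Step 2 — Component impedances:
  R: Z = R = 68.5 Ω
  L: Z = jωL = j·1.521e+04·0.05 = 0 + j760.3 Ω
  C: Z = 1/(jωC) = -j/(ω·C) = 0 - j4.945e+04 Ω
Step 3 — Series combination: Z_total = R + L + C = 68.5 - j4.869e+04 Ω = 4.869e+04∠-89.9° Ω.
Step 4 — Source phasor: V = 194∠-82.6° V = 24.99 - j192.4 V.
Step 5 — Current: I = V / Z = 0.003952 + j0.0005076 A = 0.003985∠7.3° A.
Step 6 — Complex power: S = V·I* = 0.001088 - j0.773 VA.
Step 7 — Real power: P = Re(S) = 0.001088 W.
Step 8 — Reactive power: Q = Im(S) = -0.773 VAR.
Step 9 — Apparent power: |S| = 0.773 VA.
Step 10 — Power factor: PF = P/|S| = 0.001407 (leading).

(a) P = 0.001088 W  (b) Q = -0.773 VAR  (c) S = 0.773 VA  (d) PF = 0.001407 (leading)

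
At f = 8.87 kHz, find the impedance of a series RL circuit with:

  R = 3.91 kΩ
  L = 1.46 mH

Step 1 — Angular frequency: ω = 2π·f = 2π·8870 = 5.573e+04 rad/s.
Step 2 — Component impedances:
  R: Z = R = 3910 Ω
  L: Z = jωL = j·5.573e+04·0.00146 = 0 + j81.37 Ω
Step 3 — Series combination: Z_total = R + L = 3910 + j81.37 Ω = 3911∠1.2° Ω.

Z = 3910 + j81.37 Ω = 3911∠1.2° Ω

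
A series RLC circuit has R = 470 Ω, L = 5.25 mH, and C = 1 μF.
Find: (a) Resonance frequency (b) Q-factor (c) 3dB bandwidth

Step 1 — Resonance condition Im(Z)=0 gives ω₀ = 1/√(LC).
Step 2 — ω₀ = 1/√(0.00525·1e-06) = 1.38e+04 rad/s.
Step 3 — f₀ = ω₀/(2π) = 2197 Hz.
Step 4 — Series Q: Q = ω₀L/R = 1.38e+04·0.00525/470 = 0.1542.
Step 5 — 3dB bandwidth: Δω = ω₀/Q = 8.952e+04 rad/s; BW = Δω/(2π) = 1.425e+04 Hz.

(a) f₀ = 2197 Hz  (b) Q = 0.1542  (c) BW = 1.425e+04 Hz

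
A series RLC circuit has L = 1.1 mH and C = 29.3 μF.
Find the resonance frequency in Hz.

Step 1 — Resonance condition Im(Z)=0 gives ω₀ = 1/√(LC).
Step 2 — ω₀ = 1/√(0.0011·2.93e-05) = 5570 rad/s.
Step 3 — f₀ = ω₀/(2π) = 886.5 Hz.

f₀ = 886.5 Hz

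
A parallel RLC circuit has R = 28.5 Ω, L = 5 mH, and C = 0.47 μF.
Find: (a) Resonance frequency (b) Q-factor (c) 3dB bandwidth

Step 1 — Resonance: ω₀ = 1/√(LC) = 1/√(0.005·4.7e-07) = 2.063e+04 rad/s.
Step 2 — f₀ = ω₀/(2π) = 3283 Hz.
Step 3 — Parallel Q: Q = R/(ω₀L) = 28.5/(2.063e+04·0.005) = 0.2763.
Step 4 — Bandwidth: Δω = ω₀/Q = 7.465e+04 rad/s; BW = Δω/(2π) = 1.188e+04 Hz.

(a) f₀ = 3283 Hz  (b) Q = 0.2763  (c) BW = 1.188e+04 Hz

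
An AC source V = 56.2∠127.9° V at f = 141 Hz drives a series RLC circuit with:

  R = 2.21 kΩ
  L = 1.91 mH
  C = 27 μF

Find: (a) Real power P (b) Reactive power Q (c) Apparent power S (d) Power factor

Step 1 — Angular frequency: ω = 2π·f = 2π·141 = 885.9 rad/s.
Step 2 — Component impedances:
  R: Z = R = 2210 Ω
  L: Z = jωL = j·885.9·0.00191 = 0 + j1.692 Ω
  C: Z = 1/(jωC) = -j/(ω·C) = 0 - j41.81 Ω
Step 3 — Series combination: Z_total = R + L + C = 2210 - j40.11 Ω = 2210∠-1.0° Ω.
Step 4 — Source phasor: V = 56.2∠127.9° V = -34.52 + j44.35 V.
Step 5 — Current: I = V / Z = -0.01598 + j0.01978 A = 0.02543∠128.9° A.
Step 6 — Complex power: S = V·I* = 1.429 - j0.02593 VA.
Step 7 — Real power: P = Re(S) = 1.429 W.
Step 8 — Reactive power: Q = Im(S) = -0.02593 VAR.
Step 9 — Apparent power: |S| = 1.429 VA.
Step 10 — Power factor: PF = P/|S| = 0.9998 (leading).

(a) P = 1.429 W  (b) Q = -0.02593 VAR  (c) S = 1.429 VA  (d) PF = 0.9998 (leading)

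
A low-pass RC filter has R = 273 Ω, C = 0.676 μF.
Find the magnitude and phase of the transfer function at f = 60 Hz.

Step 1 — Angular frequency: ω = 2π·60 = 377 rad/s.
Step 2 — Transfer function: H(jω) = 1/(1 + jωRC).
Step 3 — Denominator: 1 + jωRC = 1 + j·377·273·6.76e-07 = 1 + j0.06957.
Step 4 — H = 0.9952 - j0.06924.
Step 5 — Magnitude: |H| = 0.9976 (-0.0 dB); phase: φ = -4.0°.

|H| = 0.9976 (-0.0 dB), φ = -4.0°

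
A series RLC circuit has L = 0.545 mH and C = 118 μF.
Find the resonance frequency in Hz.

Step 1 — Resonance condition Im(Z)=0 gives ω₀ = 1/√(LC).
Step 2 — ω₀ = 1/√(0.000545·0.000118) = 3943 rad/s.
Step 3 — f₀ = ω₀/(2π) = 627.6 Hz.

f₀ = 627.6 Hz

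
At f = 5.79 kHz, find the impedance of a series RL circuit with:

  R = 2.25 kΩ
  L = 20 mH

Step 1 — Angular frequency: ω = 2π·f = 2π·5790 = 3.638e+04 rad/s.
Step 2 — Component impedances:
  R: Z = R = 2250 Ω
  L: Z = jωL = j·3.638e+04·0.02 = 0 + j727.6 Ω
Step 3 — Series combination: Z_total = R + L = 2250 + j727.6 Ω = 2365∠17.9° Ω.

Z = 2250 + j727.6 Ω = 2365∠17.9° Ω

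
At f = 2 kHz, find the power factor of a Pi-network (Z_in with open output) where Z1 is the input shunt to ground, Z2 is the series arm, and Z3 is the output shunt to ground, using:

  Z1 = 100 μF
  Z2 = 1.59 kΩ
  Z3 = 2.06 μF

Step 1 — Angular frequency: ω = 2π·f = 2π·2000 = 1.257e+04 rad/s.
Step 2 — Component impedances:
  Z1: Z = 1/(jωC) = -j/(ω·C) = 0 - j0.7958 Ω
  Z2: Z = R = 1590 Ω
  Z3: Z = 1/(jωC) = -j/(ω·C) = 0 - j38.63 Ω
Step 3 — With open output, the series arm Z2 and the output shunt Z3 appear in series to ground: Z2 + Z3 = 1590 - j38.63 Ω.
Step 4 — Parallel with input shunt Z1: Z_in = Z1 || (Z2 + Z3) = 0.000398 - j0.7958 Ω = 0.7958∠-90.0° Ω.
Step 5 — Power factor: PF = cos(φ) = Re(Z)/|Z| = 0.00039803/0.79576 = 0.0005002.
Step 6 — Type: Im(Z) = -0.7958 ⇒ leading (phase φ = -90.0°).

PF = 0.0005002 (leading, φ = -90.0°)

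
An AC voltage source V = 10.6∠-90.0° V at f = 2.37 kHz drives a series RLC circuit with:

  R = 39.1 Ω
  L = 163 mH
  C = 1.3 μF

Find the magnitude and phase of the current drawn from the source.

Step 1 — Angular frequency: ω = 2π·f = 2π·2370 = 1.489e+04 rad/s.
Step 2 — Component impedances:
  R: Z = R = 39.1 Ω
  L: Z = jωL = j·1.489e+04·0.163 = 0 + j2427 Ω
  C: Z = 1/(jωC) = -j/(ω·C) = 0 - j51.66 Ω
Step 3 — Series combination: Z_total = R + L + C = 39.1 + j2376 Ω = 2376∠89.1° Ω.
Step 4 — Source phasor: V = 10.6∠-90.0° V = 0 - j10.6 V.
Step 5 — Ohm's law: I = V / Z_total = (0 - j10.6) / (39.1 + j2376) = -0.004461 - j7.342e-05 A.
Step 6 — Convert to polar: |I| = 0.004461 A, ∠I = -179.1°.

I = 0.004461∠-179.1° A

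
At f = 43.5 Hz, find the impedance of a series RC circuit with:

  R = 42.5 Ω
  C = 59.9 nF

Step 1 — Angular frequency: ω = 2π·f = 2π·43.5 = 273.3 rad/s.
Step 2 — Component impedances:
  R: Z = R = 42.5 Ω
  C: Z = 1/(jωC) = -j/(ω·C) = 0 - j6.108e+04 Ω
Step 3 — Series combination: Z_total = R + C = 42.5 - j6.108e+04 Ω = 6.108e+04∠-90.0° Ω.

Z = 42.5 - j6.108e+04 Ω = 6.108e+04∠-90.0° Ω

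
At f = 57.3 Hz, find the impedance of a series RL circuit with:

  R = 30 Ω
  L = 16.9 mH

Step 1 — Angular frequency: ω = 2π·f = 2π·57.3 = 360 rad/s.
Step 2 — Component impedances:
  R: Z = R = 30 Ω
  L: Z = jωL = j·360·0.0169 = 0 + j6.084 Ω
Step 3 — Series combination: Z_total = R + L = 30 + j6.084 Ω = 30.61∠11.5° Ω.

Z = 30 + j6.084 Ω = 30.61∠11.5° Ω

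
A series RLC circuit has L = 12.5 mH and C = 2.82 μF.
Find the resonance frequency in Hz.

Step 1 — Resonance condition Im(Z)=0 gives ω₀ = 1/√(LC).
Step 2 — ω₀ = 1/√(0.0125·2.82e-06) = 5326 rad/s.
Step 3 — f₀ = ω₀/(2π) = 847.7 Hz.

f₀ = 847.7 Hz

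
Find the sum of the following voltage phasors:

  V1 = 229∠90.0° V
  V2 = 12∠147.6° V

Step 1 — Convert each phasor to rectangular form:
  V1 = 229·(cos(90.0°) + j·sin(90.0°)) = 0 + j229 V
  V2 = 12·(cos(147.6°) + j·sin(147.6°)) = -10.13 + j6.43 V
Step 2 — Sum components: V_total = -10.13 + j235.4 V.
Step 3 — Convert to polar: |V_total| = 235.6 V, ∠V_total = 92.5°.

V_total = 235.6∠92.5° V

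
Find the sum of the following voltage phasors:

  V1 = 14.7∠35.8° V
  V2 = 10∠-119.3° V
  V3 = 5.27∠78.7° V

Step 1 — Convert each phasor to rectangular form:
  V1 = 14.7·(cos(35.8°) + j·sin(35.8°)) = 11.92 + j8.599 V
  V2 = 10·(cos(-119.3°) + j·sin(-119.3°)) = -4.894 - j8.721 V
  V3 = 5.27·(cos(78.7°) + j·sin(78.7°)) = 1.033 + j5.168 V
Step 2 — Sum components: V_total = 8.061 + j5.046 V.
Step 3 — Convert to polar: |V_total| = 9.51 V, ∠V_total = 32.0°.

V_total = 9.51∠32.0° V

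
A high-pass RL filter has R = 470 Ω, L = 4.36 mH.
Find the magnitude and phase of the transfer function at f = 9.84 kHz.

Step 1 — Angular frequency: ω = 2π·9840 = 6.183e+04 rad/s.
Step 2 — Transfer function: H(jω) = jωL/(R + jωL).
Step 3 — Numerator jωL = j·269.6; denominator R + jωL = 470 + j269.6.
Step 4 — H = 0.2475 + j0.4316.
Step 5 — Magnitude: |H| = 0.4975 (-6.1 dB); phase: φ = 60.2°.

|H| = 0.4975 (-6.1 dB), φ = 60.2°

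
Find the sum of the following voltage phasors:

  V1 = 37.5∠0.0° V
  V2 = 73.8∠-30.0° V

Step 1 — Convert each phasor to rectangular form:
  V1 = 37.5·(cos(0.0°) + j·sin(0.0°)) = 37.5 V
  V2 = 73.8·(cos(-30.0°) + j·sin(-30.0°)) = 63.91 - j36.9 V
Step 2 — Sum components: V_total = 101.4 - j36.9 V.
Step 3 — Convert to polar: |V_total| = 107.9 V, ∠V_total = -20.0°.

V_total = 107.9∠-20.0° V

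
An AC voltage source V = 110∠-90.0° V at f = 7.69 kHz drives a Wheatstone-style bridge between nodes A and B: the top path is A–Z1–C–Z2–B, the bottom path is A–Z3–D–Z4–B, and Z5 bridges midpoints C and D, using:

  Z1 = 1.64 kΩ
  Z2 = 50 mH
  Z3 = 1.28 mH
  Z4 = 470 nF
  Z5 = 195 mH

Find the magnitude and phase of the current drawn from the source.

Step 1 — Angular frequency: ω = 2π·f = 2π·7690 = 4.832e+04 rad/s.
Step 2 — Component impedances:
  Z1: Z = R = 1640 Ω
  Z2: Z = jωL = j·4.832e+04·0.05 = 0 + j2416 Ω
  Z3: Z = jωL = j·4.832e+04·0.00128 = 0 + j61.85 Ω
  Z4: Z = 1/(jωC) = -j/(ω·C) = 0 - j44.03 Ω
  Z5: Z = jωL = j·4.832e+04·0.195 = 0 + j9422 Ω
Step 3 — Bridge requires nodal analysis (the Z5 bridge couples midpoints C and D, so the two paths cannot be reduced to a simple series/parallel combination). Setting node B to ground and injecting 1 A at node A, the 3-node admittance system at A, C, D solves to V_A = Z_AB = 0.1789 + j17.43 Ω = 17.43∠89.4° Ω.
Step 4 — Source phasor: V = 110∠-90.0° V = 0 - j110 V.
Step 5 — Ohm's law: I = V / Z_total = (0 - j110) / (0.1789 + j17.43) = -6.309 - j0.06475 A.
Step 6 — Convert to polar: |I| = 6.309 A, ∠I = -179.4°.

I = 6.309∠-179.4° A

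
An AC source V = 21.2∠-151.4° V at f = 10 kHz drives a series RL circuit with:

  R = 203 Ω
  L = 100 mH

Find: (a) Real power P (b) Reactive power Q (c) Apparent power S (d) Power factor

Step 1 — Angular frequency: ω = 2π·f = 2π·1e+04 = 6.283e+04 rad/s.
Step 2 — Component impedances:
  R: Z = R = 203 Ω
  L: Z = jωL = j·6.283e+04·0.1 = 0 + j6283 Ω
Step 3 — Series combination: Z_total = R + L = 203 + j6283 Ω = 6286∠88.1° Ω.
Step 4 — Source phasor: V = 21.2∠-151.4° V = -18.61 - j10.15 V.
Step 5 — Current: I = V / Z = -0.001709 + j0.002907 A = 0.003372∠120.5° A.
Step 6 — Complex power: S = V·I* = 0.002309 + j0.07146 VA.
Step 7 — Real power: P = Re(S) = 0.002309 W.
Step 8 — Reactive power: Q = Im(S) = 0.07146 VAR.
Step 9 — Apparent power: |S| = 0.07149 VA.
Step 10 — Power factor: PF = P/|S| = 0.03229 (lagging).

(a) P = 0.002309 W  (b) Q = 0.07146 VAR  (c) S = 0.07149 VA  (d) PF = 0.03229 (lagging)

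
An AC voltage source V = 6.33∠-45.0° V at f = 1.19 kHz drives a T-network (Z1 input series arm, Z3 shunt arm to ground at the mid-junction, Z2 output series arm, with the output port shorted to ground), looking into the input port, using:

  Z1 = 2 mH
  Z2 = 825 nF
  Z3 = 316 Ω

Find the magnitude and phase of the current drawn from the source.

Step 1 — Angular frequency: ω = 2π·f = 2π·1190 = 7477 rad/s.
Step 2 — Component impedances:
  Z1: Z = jωL = j·7477·0.002 = 0 + j14.95 Ω
  Z2: Z = 1/(jωC) = -j/(ω·C) = 0 - j162.1 Ω
  Z3: Z = R = 316 Ω
Step 3 — With the output port shorted to ground, the output series arm Z2 runs from the junction to ground; the shunt arm Z3 also runs from the junction to ground. They appear in parallel: Z3 || Z2 = 65.84 - j128.3 Ω.
Step 4 — Series with input arm Z1: Z_in = Z1 + (Z3 || Z2) = 65.84 - j113.4 Ω = 131.1∠-59.9° Ω.
Step 5 — Source phasor: V = 6.33∠-45.0° V = 4.476 - j4.476 V.
Step 6 — Ohm's law: I = V / Z_total = (4.476 - j4.476) / (65.84 - j113.4) = 0.04667 + j0.01238 A.
Step 7 — Convert to polar: |I| = 0.04828 A, ∠I = 14.9°.

I = 0.04828∠14.9° A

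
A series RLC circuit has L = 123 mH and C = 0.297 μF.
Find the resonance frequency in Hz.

Step 1 — Resonance condition Im(Z)=0 gives ω₀ = 1/√(LC).
Step 2 — ω₀ = 1/√(0.123·2.97e-07) = 5232 rad/s.
Step 3 — f₀ = ω₀/(2π) = 832.7 Hz.

f₀ = 832.7 Hz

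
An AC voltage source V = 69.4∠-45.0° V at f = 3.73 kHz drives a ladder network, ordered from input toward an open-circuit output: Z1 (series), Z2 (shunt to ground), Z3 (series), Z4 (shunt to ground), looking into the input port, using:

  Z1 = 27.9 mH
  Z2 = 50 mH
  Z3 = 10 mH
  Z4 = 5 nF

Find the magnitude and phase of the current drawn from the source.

Step 1 — Angular frequency: ω = 2π·f = 2π·3730 = 2.344e+04 rad/s.
Step 2 — Component impedances:
  Z1: Z = jωL = j·2.344e+04·0.0279 = 0 + j653.9 Ω
  Z2: Z = jωL = j·2.344e+04·0.05 = 0 + j1172 Ω
  Z3: Z = jωL = j·2.344e+04·0.01 = 0 + j234.4 Ω
  Z4: Z = 1/(jωC) = -j/(ω·C) = 0 - j8534 Ω
Step 3 — Ladder network (open output): work backward from the far end, alternating series and parallel combinations. Z_in = 0 + j2018 Ω = 2018∠90.0° Ω.
Step 4 — Source phasor: V = 69.4∠-45.0° V = 49.07 - j49.07 V.
Step 5 — Ohm's law: I = V / Z_total = (49.07 - j49.07) / (0 + j2018) = -0.02431 - j0.02431 A.
Step 6 — Convert to polar: |I| = 0.03438 A, ∠I = -135.0°.

I = 0.03438∠-135.0° A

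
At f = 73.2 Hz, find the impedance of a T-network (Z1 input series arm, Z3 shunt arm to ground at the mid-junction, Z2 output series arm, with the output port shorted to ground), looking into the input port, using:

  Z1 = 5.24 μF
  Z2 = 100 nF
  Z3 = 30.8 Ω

Step 1 — Angular frequency: ω = 2π·f = 2π·73.2 = 459.9 rad/s.
Step 2 — Component impedances:
  Z1: Z = 1/(jωC) = -j/(ω·C) = 0 - j414.9 Ω
  Z2: Z = 1/(jωC) = -j/(ω·C) = 0 - j2.174e+04 Ω
  Z3: Z = R = 30.8 Ω
Step 3 — With the output port shorted to ground, the output series arm Z2 runs from the junction to ground; the shunt arm Z3 also runs from the junction to ground. They appear in parallel: Z3 || Z2 = 30.8 - j0.04363 Ω.
Step 4 — Series with input arm Z1: Z_in = Z1 + (Z3 || Z2) = 30.8 - j415 Ω = 416.1∠-85.8° Ω.

Z = 30.8 - j415 Ω = 416.1∠-85.8° Ω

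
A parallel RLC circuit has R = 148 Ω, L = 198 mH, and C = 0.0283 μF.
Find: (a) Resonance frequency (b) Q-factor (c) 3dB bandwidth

Step 1 — Resonance: ω₀ = 1/√(LC) = 1/√(0.198·2.83e-08) = 1.336e+04 rad/s.
Step 2 — f₀ = ω₀/(2π) = 2126 Hz.
Step 3 — Parallel Q: Q = R/(ω₀L) = 148/(1.336e+04·0.198) = 0.05595.
Step 4 — Bandwidth: Δω = ω₀/Q = 2.388e+05 rad/s; BW = Δω/(2π) = 3.8e+04 Hz.

(a) f₀ = 2126 Hz  (b) Q = 0.05595  (c) BW = 3.8e+04 Hz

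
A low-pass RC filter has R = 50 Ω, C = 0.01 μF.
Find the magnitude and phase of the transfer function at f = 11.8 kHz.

Step 1 — Angular frequency: ω = 2π·1.18e+04 = 7.414e+04 rad/s.
Step 2 — Transfer function: H(jω) = 1/(1 + jωRC).
Step 3 — Denominator: 1 + jωRC = 1 + j·7.414e+04·50·1e-08 = 1 + j0.03707.
Step 4 — H = 0.9986 - j0.03702.
Step 5 — Magnitude: |H| = 0.9993 (-0.0 dB); phase: φ = -2.1°.

|H| = 0.9993 (-0.0 dB), φ = -2.1°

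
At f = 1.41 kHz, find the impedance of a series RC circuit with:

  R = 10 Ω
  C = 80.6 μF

Step 1 — Angular frequency: ω = 2π·f = 2π·1410 = 8859 rad/s.
Step 2 — Component impedances:
  R: Z = R = 10 Ω
  C: Z = 1/(jωC) = -j/(ω·C) = 0 - j1.4 Ω
Step 3 — Series combination: Z_total = R + C = 10 - j1.4 Ω = 10.1∠-8.0° Ω.

Z = 10 - j1.4 Ω = 10.1∠-8.0° Ω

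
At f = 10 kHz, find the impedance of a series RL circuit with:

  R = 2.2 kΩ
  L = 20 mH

Step 1 — Angular frequency: ω = 2π·f = 2π·1e+04 = 6.283e+04 rad/s.
Step 2 — Component impedances:
  R: Z = R = 2200 Ω
  L: Z = jωL = j·6.283e+04·0.02 = 0 + j1257 Ω
Step 3 — Series combination: Z_total = R + L = 2200 + j1257 Ω = 2534∠29.7° Ω.

Z = 2200 + j1257 Ω = 2534∠29.7° Ω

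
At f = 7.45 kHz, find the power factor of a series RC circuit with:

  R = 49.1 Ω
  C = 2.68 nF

Step 1 — Angular frequency: ω = 2π·f = 2π·7450 = 4.681e+04 rad/s.
Step 2 — Component impedances:
  R: Z = R = 49.1 Ω
  C: Z = 1/(jωC) = -j/(ω·C) = 0 - j7971 Ω
Step 3 — Series combination: Z_total = R + C = 49.1 - j7971 Ω = 7971∠-89.6° Ω.
Step 4 — Power factor: PF = cos(φ) = Re(Z)/|Z| = 49.1/7971.45 = 0.006159.
Step 5 — Type: Im(Z) = -7971 ⇒ leading (phase φ = -89.6°).

PF = 0.006159 (leading, φ = -89.6°)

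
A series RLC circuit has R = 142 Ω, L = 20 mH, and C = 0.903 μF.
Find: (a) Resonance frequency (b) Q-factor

Step 1 — Resonance condition Im(Z)=0 gives ω₀ = 1/√(LC).
Step 2 — ω₀ = 1/√(0.02·9.03e-07) = 7441 rad/s.
Step 3 — f₀ = ω₀/(2π) = 1184 Hz.
Step 4 — Series Q: Q = ω₀L/R = 7441·0.02/142 = 1.048.

(a) f₀ = 1184 Hz  (b) Q = 1.048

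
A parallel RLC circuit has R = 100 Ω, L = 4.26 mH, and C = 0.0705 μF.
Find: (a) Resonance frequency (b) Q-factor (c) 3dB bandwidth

Step 1 — Resonance: ω₀ = 1/√(LC) = 1/√(0.00426·7.05e-08) = 5.77e+04 rad/s.
Step 2 — f₀ = ω₀/(2π) = 9184 Hz.
Step 3 — Parallel Q: Q = R/(ω₀L) = 100/(5.77e+04·0.00426) = 0.4068.
Step 4 — Bandwidth: Δω = ω₀/Q = 1.418e+05 rad/s; BW = Δω/(2π) = 2.258e+04 Hz.

(a) f₀ = 9184 Hz  (b) Q = 0.4068  (c) BW = 2.258e+04 Hz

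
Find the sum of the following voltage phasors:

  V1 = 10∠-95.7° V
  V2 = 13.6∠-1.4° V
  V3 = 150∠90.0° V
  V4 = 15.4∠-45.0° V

Step 1 — Convert each phasor to rectangular form:
  V1 = 10·(cos(-95.7°) + j·sin(-95.7°)) = -0.9932 - j9.951 V
  V2 = 13.6·(cos(-1.4°) + j·sin(-1.4°)) = 13.6 - j0.3323 V
  V3 = 150·(cos(90.0°) + j·sin(90.0°)) = 0 + j150 V
  V4 = 15.4·(cos(-45.0°) + j·sin(-45.0°)) = 10.89 - j10.89 V
Step 2 — Sum components: V_total = 23.49 + j128.8 V.
Step 3 — Convert to polar: |V_total| = 131 V, ∠V_total = 79.7°.

V_total = 131∠79.7° V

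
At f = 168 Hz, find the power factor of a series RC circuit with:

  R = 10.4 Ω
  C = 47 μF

Step 1 — Angular frequency: ω = 2π·f = 2π·168 = 1056 rad/s.
Step 2 — Component impedances:
  R: Z = R = 10.4 Ω
  C: Z = 1/(jωC) = -j/(ω·C) = 0 - j20.16 Ω
Step 3 — Series combination: Z_total = R + C = 10.4 - j20.16 Ω = 22.68∠-62.7° Ω.
Step 4 — Power factor: PF = cos(φ) = Re(Z)/|Z| = 10.4/22.681 = 0.4585.
Step 5 — Type: Im(Z) = -20.16 ⇒ leading (phase φ = -62.7°).

PF = 0.4585 (leading, φ = -62.7°)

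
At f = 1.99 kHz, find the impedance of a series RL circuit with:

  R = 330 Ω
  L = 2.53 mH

Step 1 — Angular frequency: ω = 2π·f = 2π·1990 = 1.25e+04 rad/s.
Step 2 — Component impedances:
  R: Z = R = 330 Ω
  L: Z = jωL = j·1.25e+04·0.00253 = 0 + j31.63 Ω
Step 3 — Series combination: Z_total = R + L = 330 + j31.63 Ω = 331.5∠5.5° Ω.

Z = 330 + j31.63 Ω = 331.5∠5.5° Ω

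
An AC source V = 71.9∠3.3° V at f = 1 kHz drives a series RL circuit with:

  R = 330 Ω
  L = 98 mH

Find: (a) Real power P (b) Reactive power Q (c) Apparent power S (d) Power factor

Step 1 — Angular frequency: ω = 2π·f = 2π·1000 = 6283 rad/s.
Step 2 — Component impedances:
  R: Z = R = 330 Ω
  L: Z = jωL = j·6283·0.098 = 0 + j615.8 Ω
Step 3 — Series combination: Z_total = R + L = 330 + j615.8 Ω = 698.6∠61.8° Ω.
Step 4 — Source phasor: V = 71.9∠3.3° V = 71.78 + j4.139 V.
Step 5 — Current: I = V / Z = 0.05376 - j0.08776 A = 0.1029∠-58.5° A.
Step 6 — Complex power: S = V·I* = 3.495 + j6.522 VA.
Step 7 — Real power: P = Re(S) = 3.495 W.
Step 8 — Reactive power: Q = Im(S) = 6.522 VAR.
Step 9 — Apparent power: |S| = 7.4 VA.
Step 10 — Power factor: PF = P/|S| = 0.4724 (lagging).

(a) P = 3.495 W  (b) Q = 6.522 VAR  (c) S = 7.4 VA  (d) PF = 0.4724 (lagging)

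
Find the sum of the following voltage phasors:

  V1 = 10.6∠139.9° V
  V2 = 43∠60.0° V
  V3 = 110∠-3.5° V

Step 1 — Convert each phasor to rectangular form:
  V1 = 10.6·(cos(139.9°) + j·sin(139.9°)) = -8.108 + j6.828 V
  V2 = 43·(cos(60.0°) + j·sin(60.0°)) = 21.5 + j37.24 V
  V3 = 110·(cos(-3.5°) + j·sin(-3.5°)) = 109.8 - j6.715 V
Step 2 — Sum components: V_total = 123.2 + j37.35 V.
Step 3 — Convert to polar: |V_total| = 128.7 V, ∠V_total = 16.9°.

V_total = 128.7∠16.9° V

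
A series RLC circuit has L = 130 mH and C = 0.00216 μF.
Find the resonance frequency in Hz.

Step 1 — Resonance condition Im(Z)=0 gives ω₀ = 1/√(LC).
Step 2 — ω₀ = 1/√(0.13·2.16e-09) = 5.968e+04 rad/s.
Step 3 — f₀ = ω₀/(2π) = 9498 Hz.

f₀ = 9498 Hz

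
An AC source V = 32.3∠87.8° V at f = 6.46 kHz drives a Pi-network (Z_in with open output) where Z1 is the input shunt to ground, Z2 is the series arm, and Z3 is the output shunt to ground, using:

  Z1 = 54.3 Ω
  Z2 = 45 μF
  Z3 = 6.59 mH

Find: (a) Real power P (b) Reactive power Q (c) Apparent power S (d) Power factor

Step 1 — Angular frequency: ω = 2π·f = 2π·6460 = 4.059e+04 rad/s.
Step 2 — Component impedances:
  Z1: Z = R = 54.3 Ω
  Z2: Z = 1/(jωC) = -j/(ω·C) = 0 - j0.5475 Ω
  Z3: Z = jωL = j·4.059e+04·0.00659 = 0 + j267.5 Ω
Step 3 — With open output, the series arm Z2 and the output shunt Z3 appear in series to ground: Z2 + Z3 = 0 + j266.9 Ω.
Step 4 — Parallel with input shunt Z1: Z_in = Z1 || (Z2 + Z3) = 52.14 + j10.61 Ω = 53.21∠11.5° Ω.
Step 5 — Source phasor: V = 32.3∠87.8° V = 1.24 + j32.28 V.
Step 6 — Current: I = V / Z = 0.1437 + j0.5898 A = 0.607∠76.3° A.
Step 7 — Complex power: S = V·I* = 19.21 + j3.908 VA.
Step 8 — Real power: P = Re(S) = 19.21 W.
Step 9 — Reactive power: Q = Im(S) = 3.908 VAR.
Step 10 — Apparent power: |S| = 19.61 VA.
Step 11 — Power factor: PF = P/|S| = 0.9799 (lagging).

(a) P = 19.21 W  (b) Q = 3.908 VAR  (c) S = 19.61 VA  (d) PF = 0.9799 (lagging)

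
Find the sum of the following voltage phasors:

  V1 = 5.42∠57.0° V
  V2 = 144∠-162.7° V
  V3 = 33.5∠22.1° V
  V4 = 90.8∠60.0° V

Step 1 — Convert each phasor to rectangular form:
  V1 = 5.42·(cos(57.0°) + j·sin(57.0°)) = 2.952 + j4.546 V
  V2 = 144·(cos(-162.7°) + j·sin(-162.7°)) = -137.5 - j42.82 V
  V3 = 33.5·(cos(22.1°) + j·sin(22.1°)) = 31.04 + j12.6 V
  V4 = 90.8·(cos(60.0°) + j·sin(60.0°)) = 45.4 + j78.64 V
Step 2 — Sum components: V_total = -58.09 + j52.96 V.
Step 3 — Convert to polar: |V_total| = 78.61 V, ∠V_total = 137.6°.

V_total = 78.61∠137.6° V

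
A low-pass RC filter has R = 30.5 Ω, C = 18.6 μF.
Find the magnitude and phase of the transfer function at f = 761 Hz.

Step 1 — Angular frequency: ω = 2π·761 = 4782 rad/s.
Step 2 — Transfer function: H(jω) = 1/(1 + jωRC).
Step 3 — Denominator: 1 + jωRC = 1 + j·4782·30.5·1.86e-05 = 1 + j2.713.
Step 4 — H = 0.1196 - j0.3245.
Step 5 — Magnitude: |H| = 0.3459 (-9.2 dB); phase: φ = -69.8°.

|H| = 0.3459 (-9.2 dB), φ = -69.8°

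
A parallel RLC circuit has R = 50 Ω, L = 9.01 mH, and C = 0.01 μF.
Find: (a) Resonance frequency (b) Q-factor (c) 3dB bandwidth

Step 1 — Resonance: ω₀ = 1/√(LC) = 1/√(0.00901·1e-08) = 1.054e+05 rad/s.
Step 2 — f₀ = ω₀/(2π) = 1.677e+04 Hz.
Step 3 — Parallel Q: Q = R/(ω₀L) = 50/(1.054e+05·0.00901) = 0.05268.
Step 4 — Bandwidth: Δω = ω₀/Q = 2e+06 rad/s; BW = Δω/(2π) = 3.183e+05 Hz.

(a) f₀ = 1.677e+04 Hz  (b) Q = 0.05268  (c) BW = 3.183e+05 Hz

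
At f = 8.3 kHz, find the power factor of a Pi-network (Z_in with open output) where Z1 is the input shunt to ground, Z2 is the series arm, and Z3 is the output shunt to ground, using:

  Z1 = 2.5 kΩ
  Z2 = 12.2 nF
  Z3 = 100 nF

Step 1 — Angular frequency: ω = 2π·f = 2π·8300 = 5.215e+04 rad/s.
Step 2 — Component impedances:
  Z1: Z = R = 2500 Ω
  Z2: Z = 1/(jωC) = -j/(ω·C) = 0 - j1572 Ω
  Z3: Z = 1/(jωC) = -j/(ω·C) = 0 - j191.8 Ω
Step 3 — With open output, the series arm Z2 and the output shunt Z3 appear in series to ground: Z2 + Z3 = 0 - j1763 Ω.
Step 4 — Parallel with input shunt Z1: Z_in = Z1 || (Z2 + Z3) = 830.6 - j1178 Ω = 1441∠-54.8° Ω.
Step 5 — Power factor: PF = cos(φ) = Re(Z)/|Z| = 830.6/1441 = 0.5764.
Step 6 — Type: Im(Z) = -1178 ⇒ leading (phase φ = -54.8°).

PF = 0.5764 (leading, φ = -54.8°)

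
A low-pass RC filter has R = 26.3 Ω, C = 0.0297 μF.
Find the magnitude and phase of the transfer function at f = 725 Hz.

Step 1 — Angular frequency: ω = 2π·725 = 4555 rad/s.
Step 2 — Transfer function: H(jω) = 1/(1 + jωRC).
Step 3 — Denominator: 1 + jωRC = 1 + j·4555·26.3·2.97e-08 = 1 + j0.003558.
Step 4 — H = 1 - j0.003558.
Step 5 — Magnitude: |H| = 1 (-0.0 dB); phase: φ = -0.2°.

|H| = 1 (-0.0 dB), φ = -0.2°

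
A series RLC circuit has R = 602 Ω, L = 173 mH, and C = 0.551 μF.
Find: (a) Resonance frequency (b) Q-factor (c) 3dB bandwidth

Step 1 — Resonance: ω₀ = 1/√(LC) = 1/√(0.173·5.51e-07) = 3239 rad/s.
Step 2 — f₀ = ω₀/(2π) = 515.5 Hz.
Step 3 — Series Q: Q = ω₀L/R = 3239·0.173/602 = 0.9308.
Step 4 — Bandwidth: Δω = ω₀/Q = 3480 rad/s; BW = Δω/(2π) = 553.8 Hz.

(a) f₀ = 515.5 Hz  (b) Q = 0.9308  (c) BW = 553.8 Hz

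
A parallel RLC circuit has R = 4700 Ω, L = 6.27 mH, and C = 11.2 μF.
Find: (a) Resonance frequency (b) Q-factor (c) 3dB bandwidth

Step 1 — Resonance: ω₀ = 1/√(LC) = 1/√(0.00627·1.12e-05) = 3774 rad/s.
Step 2 — f₀ = ω₀/(2π) = 600.6 Hz.
Step 3 — Parallel Q: Q = R/(ω₀L) = 4700/(3774·0.00627) = 198.6.
Step 4 — Bandwidth: Δω = ω₀/Q = 19 rad/s; BW = Δω/(2π) = 3.023 Hz.

(a) f₀ = 600.6 Hz  (b) Q = 198.6  (c) BW = 3.023 Hz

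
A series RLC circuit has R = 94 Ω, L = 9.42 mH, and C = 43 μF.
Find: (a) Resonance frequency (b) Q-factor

Step 1 — Resonance condition Im(Z)=0 gives ω₀ = 1/√(LC).
Step 2 — ω₀ = 1/√(0.00942·4.3e-05) = 1571 rad/s.
Step 3 — f₀ = ω₀/(2π) = 250.1 Hz.
Step 4 — Series Q: Q = ω₀L/R = 1571·0.00942/94 = 0.1575.

(a) f₀ = 250.1 Hz  (b) Q = 0.1575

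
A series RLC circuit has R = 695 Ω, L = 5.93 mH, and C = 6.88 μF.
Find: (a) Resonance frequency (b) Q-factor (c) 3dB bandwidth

Step 1 — Resonance: ω₀ = 1/√(LC) = 1/√(0.00593·6.88e-06) = 4951 rad/s.
Step 2 — f₀ = ω₀/(2π) = 787.9 Hz.
Step 3 — Series Q: Q = ω₀L/R = 4951·0.00593/695 = 0.04224.
Step 4 — Bandwidth: Δω = ω₀/Q = 1.172e+05 rad/s; BW = Δω/(2π) = 1.865e+04 Hz.

(a) f₀ = 787.9 Hz  (b) Q = 0.04224  (c) BW = 1.865e+04 Hz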